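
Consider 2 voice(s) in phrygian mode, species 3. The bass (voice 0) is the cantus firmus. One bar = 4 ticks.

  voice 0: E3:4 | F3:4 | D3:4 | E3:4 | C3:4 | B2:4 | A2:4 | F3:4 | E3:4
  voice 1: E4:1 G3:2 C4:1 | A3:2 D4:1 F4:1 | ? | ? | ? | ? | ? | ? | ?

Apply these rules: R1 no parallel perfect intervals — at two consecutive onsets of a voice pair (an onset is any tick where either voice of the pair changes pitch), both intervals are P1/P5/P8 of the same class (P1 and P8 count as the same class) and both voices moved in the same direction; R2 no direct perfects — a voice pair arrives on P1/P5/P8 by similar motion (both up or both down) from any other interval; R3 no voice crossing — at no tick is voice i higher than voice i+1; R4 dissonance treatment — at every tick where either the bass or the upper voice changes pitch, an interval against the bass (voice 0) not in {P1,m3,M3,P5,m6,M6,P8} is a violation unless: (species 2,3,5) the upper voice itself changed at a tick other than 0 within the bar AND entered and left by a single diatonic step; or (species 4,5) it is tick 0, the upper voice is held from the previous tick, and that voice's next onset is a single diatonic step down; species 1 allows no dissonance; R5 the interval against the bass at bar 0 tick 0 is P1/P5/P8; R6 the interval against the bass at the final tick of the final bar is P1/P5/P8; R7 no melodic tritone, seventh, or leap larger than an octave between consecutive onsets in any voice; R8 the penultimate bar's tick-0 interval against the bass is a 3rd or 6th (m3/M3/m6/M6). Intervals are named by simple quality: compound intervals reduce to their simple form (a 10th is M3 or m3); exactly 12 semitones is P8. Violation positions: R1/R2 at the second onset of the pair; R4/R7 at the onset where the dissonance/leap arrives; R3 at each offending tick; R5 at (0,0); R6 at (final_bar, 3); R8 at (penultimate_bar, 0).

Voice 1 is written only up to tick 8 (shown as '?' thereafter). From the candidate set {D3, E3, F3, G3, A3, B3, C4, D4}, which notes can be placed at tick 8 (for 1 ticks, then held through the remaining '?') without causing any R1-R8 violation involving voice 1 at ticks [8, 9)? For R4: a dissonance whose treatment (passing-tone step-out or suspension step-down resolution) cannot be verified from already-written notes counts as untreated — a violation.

{F3}

D3: violates R1,R7
E3: violates R4,R7
F3: legal
G3: violates R4,R7
A3: violates R2
B3: violates R7
C4: violates R4
D4: violates R1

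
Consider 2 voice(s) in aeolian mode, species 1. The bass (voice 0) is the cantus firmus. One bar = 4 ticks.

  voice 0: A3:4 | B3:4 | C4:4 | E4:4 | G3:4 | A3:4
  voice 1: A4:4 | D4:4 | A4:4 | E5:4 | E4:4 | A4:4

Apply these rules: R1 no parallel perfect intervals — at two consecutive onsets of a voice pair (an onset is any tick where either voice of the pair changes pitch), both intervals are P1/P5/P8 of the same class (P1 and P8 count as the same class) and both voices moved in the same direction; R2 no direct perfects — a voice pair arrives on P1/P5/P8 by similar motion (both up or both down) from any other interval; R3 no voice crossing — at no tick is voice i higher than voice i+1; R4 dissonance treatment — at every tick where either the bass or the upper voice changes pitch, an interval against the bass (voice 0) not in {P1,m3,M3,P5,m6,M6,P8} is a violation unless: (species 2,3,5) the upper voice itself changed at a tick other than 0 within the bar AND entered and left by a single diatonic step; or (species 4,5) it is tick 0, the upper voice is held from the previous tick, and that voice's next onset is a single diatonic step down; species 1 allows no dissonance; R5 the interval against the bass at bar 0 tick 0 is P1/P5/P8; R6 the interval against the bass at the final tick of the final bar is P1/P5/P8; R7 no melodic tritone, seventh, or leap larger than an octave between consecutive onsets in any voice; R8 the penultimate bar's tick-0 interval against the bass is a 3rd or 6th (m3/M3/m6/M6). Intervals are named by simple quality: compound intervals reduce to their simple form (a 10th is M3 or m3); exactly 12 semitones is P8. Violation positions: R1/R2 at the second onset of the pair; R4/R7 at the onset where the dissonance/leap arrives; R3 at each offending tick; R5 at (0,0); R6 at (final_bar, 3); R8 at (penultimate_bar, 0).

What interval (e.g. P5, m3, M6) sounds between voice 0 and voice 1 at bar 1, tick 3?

voice 0=B3 voice 1=D4 -> m3

m3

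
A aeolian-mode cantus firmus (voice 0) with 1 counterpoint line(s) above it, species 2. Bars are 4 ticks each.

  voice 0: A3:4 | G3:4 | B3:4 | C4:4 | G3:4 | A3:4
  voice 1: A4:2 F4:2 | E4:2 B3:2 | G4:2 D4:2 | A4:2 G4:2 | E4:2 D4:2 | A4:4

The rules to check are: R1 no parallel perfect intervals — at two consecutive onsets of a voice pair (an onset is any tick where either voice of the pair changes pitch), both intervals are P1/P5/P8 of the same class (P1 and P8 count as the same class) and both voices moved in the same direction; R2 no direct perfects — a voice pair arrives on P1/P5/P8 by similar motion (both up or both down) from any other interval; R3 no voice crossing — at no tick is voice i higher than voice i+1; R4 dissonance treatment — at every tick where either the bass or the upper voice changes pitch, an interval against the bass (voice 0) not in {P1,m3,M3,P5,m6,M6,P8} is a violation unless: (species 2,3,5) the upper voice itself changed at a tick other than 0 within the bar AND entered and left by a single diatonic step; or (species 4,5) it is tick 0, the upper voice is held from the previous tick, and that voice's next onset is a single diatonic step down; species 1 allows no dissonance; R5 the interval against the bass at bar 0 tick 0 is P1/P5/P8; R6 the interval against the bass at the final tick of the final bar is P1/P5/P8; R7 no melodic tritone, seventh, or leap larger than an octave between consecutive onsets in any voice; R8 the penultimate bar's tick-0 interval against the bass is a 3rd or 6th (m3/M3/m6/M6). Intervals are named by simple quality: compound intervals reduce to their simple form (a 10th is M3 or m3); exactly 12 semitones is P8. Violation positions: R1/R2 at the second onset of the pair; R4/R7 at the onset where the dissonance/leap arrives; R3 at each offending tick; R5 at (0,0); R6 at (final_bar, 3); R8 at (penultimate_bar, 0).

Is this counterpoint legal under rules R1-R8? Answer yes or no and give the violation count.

bar 0: v0=A3 v1=A4 (P8)
bar 1: v0=G3 v1=E4 (M6)
bar 2: v0=B3 v1=G4 (m6)
bar 3: v0=C4 v1=A4 (M6)
bar 4: v0=G3 v1=E4 (M6)
bar 5: v0=A3 v1=A4 (P8)
  R2 @ bar5.0: G3/D4 P5 -> A3/A4 P8 similar

No (1 violations)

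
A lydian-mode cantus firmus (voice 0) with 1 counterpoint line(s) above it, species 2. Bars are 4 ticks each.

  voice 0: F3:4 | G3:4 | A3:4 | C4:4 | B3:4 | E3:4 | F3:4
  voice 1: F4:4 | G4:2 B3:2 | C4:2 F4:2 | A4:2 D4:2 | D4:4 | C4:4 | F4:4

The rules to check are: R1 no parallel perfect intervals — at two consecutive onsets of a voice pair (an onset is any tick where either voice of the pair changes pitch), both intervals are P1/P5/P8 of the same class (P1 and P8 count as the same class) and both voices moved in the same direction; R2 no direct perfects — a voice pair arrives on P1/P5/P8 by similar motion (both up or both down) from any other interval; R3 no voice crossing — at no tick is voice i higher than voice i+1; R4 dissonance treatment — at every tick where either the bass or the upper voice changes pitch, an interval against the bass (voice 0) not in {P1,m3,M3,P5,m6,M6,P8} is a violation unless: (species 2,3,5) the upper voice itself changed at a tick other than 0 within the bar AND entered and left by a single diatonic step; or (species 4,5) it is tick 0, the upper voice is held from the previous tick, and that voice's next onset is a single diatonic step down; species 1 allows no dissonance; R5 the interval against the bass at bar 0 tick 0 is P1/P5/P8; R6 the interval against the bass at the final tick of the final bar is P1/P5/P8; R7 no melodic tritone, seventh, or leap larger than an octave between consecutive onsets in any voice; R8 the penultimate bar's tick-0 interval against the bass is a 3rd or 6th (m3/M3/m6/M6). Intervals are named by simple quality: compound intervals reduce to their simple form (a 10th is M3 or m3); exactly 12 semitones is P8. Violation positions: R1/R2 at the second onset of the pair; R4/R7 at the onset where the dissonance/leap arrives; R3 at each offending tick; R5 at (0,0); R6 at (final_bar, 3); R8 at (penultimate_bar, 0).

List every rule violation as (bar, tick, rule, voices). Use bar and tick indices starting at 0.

(1, 0, R1, (0, 1))
(3, 2, R4, (0, 1))
(6, 0, R2, (0, 1))

bar 0: v0=F3 v1=F4 downbeat P8
bar 1: v0=G3 v1=G4 downbeat P8
bar 2: v0=A3 v1=C4 downbeat m3
bar 3: v0=C4 v1=A4 downbeat M6
bar 4: v0=B3 v1=D4 downbeat m3
bar 5: v0=E3 v1=C4 downbeat m6
bar 6: v0=F3 v1=F4 downbeat P8
  -> R1 @ bar 1 tick 0 v(0, 1): F3/F4 P8 -> G3/G4 P8 similar
  -> R4 @ bar 3 tick 2 v(0, 1): C4/D4 M2 untreated
  -> R2 @ bar 6 tick 0 v(0, 1): E3/C4 m6 -> F3/F4 P8 similar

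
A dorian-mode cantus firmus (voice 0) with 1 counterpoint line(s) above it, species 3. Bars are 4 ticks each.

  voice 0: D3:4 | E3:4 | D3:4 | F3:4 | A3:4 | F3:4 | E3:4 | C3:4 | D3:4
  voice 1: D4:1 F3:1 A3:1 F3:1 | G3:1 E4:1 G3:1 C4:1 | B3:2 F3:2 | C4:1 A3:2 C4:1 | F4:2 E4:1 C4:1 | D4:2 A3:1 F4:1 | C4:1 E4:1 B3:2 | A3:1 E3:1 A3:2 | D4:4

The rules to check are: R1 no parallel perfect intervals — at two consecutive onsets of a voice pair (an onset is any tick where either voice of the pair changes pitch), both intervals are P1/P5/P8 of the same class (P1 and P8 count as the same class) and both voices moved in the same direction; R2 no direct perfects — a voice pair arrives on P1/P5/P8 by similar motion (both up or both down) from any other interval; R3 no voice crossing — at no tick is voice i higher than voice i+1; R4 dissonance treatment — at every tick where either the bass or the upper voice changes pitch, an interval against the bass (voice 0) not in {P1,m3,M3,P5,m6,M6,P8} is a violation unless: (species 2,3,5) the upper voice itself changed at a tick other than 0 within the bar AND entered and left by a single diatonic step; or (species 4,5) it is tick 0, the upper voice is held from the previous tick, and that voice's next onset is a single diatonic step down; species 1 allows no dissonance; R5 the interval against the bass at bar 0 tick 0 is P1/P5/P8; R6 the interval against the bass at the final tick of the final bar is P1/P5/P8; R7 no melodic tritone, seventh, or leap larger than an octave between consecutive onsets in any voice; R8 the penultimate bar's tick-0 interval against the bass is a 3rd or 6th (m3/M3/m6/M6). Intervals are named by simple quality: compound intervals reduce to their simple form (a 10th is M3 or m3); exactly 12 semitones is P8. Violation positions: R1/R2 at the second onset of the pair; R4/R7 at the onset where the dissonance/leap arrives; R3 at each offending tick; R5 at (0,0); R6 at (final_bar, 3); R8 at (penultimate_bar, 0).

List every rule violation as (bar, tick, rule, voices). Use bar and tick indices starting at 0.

(2, 2, R7, (1,))
(3, 0, R2, (0, 1))
(8, 0, R2, (0, 1))

bar 0: v0=D3 v1=D4 downbeat P8
bar 1: v0=E3 v1=G3 downbeat m3
bar 2: v0=D3 v1=B3 downbeat M6
bar 3: v0=F3 v1=C4 downbeat P5
bar 4: v0=A3 v1=F4 downbeat m6
bar 5: v0=F3 v1=D4 downbeat M6
bar 6: v0=E3 v1=C4 downbeat m6
bar 7: v0=C3 v1=A3 downbeat M6
bar 8: v0=D3 v1=D4 downbeat P8
  -> R7 @ bar 2 tick 2 v(1,): B3->F3 leap 6st
  -> R2 @ bar 3 tick 0 v(0, 1): D3/F3 m3 -> F3/C4 P5 similar
  -> R2 @ bar 8 tick 0 v(0, 1): C3/A3 M6 -> D3/D4 P8 similar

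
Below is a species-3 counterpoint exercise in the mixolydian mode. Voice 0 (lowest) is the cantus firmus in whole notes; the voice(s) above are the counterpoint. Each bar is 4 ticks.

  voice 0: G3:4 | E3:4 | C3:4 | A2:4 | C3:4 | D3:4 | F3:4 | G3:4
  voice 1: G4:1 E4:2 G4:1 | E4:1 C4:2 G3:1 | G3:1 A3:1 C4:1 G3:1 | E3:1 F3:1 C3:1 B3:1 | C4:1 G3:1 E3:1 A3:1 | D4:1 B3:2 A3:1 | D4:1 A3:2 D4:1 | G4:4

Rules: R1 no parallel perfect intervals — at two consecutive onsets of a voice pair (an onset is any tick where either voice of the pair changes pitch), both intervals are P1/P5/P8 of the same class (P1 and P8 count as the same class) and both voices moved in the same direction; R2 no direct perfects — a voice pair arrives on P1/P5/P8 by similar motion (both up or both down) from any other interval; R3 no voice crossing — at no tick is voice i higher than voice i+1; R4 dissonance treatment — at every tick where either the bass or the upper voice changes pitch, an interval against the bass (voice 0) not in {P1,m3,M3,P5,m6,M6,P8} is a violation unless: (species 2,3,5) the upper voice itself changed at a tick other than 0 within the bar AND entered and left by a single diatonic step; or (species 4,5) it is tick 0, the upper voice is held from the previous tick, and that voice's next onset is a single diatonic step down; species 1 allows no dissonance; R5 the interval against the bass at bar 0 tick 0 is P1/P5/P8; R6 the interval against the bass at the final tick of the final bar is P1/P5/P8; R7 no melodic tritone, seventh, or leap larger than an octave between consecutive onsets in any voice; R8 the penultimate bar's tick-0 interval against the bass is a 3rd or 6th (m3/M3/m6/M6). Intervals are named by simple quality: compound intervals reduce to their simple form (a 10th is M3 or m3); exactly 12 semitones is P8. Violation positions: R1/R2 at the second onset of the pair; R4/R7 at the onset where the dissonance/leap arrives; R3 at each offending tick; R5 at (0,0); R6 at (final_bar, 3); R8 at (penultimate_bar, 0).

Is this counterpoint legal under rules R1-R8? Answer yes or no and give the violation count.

bar 0: v0=G3 v1=G4 (P8)
bar 1: v0=E3 v1=E4 (P8)
bar 2: v0=C3 v1=G3 (P5)
bar 3: v0=A2 v1=E3 (P5)
bar 4: v0=C3 v1=C4 (P8)
bar 5: v0=D3 v1=D4 (P8)
bar 6: v0=F3 v1=D4 (M6)
bar 7: v0=G3 v1=G4 (P8)
  R1 @ bar1.0: G3/G4 P8 -> E3/E4 P8 similar
  R1 @ bar3.0: C3/G3 P5 -> A2/E3 P5 similar
  R4 @ bar3.3: A2/B3 M2 untreated
  R7 @ bar3.3: C3->B3 leap 11st
  R2 @ bar4.0: A2/B3 M2 -> C3/C4 P8 similar
  R2 @ bar5.0: C3/A3 M6 -> D3/D4 P8 similar
  R2 @ bar7.0: F3/D4 M6 -> G3/G4 P8 similar

No (7 violations)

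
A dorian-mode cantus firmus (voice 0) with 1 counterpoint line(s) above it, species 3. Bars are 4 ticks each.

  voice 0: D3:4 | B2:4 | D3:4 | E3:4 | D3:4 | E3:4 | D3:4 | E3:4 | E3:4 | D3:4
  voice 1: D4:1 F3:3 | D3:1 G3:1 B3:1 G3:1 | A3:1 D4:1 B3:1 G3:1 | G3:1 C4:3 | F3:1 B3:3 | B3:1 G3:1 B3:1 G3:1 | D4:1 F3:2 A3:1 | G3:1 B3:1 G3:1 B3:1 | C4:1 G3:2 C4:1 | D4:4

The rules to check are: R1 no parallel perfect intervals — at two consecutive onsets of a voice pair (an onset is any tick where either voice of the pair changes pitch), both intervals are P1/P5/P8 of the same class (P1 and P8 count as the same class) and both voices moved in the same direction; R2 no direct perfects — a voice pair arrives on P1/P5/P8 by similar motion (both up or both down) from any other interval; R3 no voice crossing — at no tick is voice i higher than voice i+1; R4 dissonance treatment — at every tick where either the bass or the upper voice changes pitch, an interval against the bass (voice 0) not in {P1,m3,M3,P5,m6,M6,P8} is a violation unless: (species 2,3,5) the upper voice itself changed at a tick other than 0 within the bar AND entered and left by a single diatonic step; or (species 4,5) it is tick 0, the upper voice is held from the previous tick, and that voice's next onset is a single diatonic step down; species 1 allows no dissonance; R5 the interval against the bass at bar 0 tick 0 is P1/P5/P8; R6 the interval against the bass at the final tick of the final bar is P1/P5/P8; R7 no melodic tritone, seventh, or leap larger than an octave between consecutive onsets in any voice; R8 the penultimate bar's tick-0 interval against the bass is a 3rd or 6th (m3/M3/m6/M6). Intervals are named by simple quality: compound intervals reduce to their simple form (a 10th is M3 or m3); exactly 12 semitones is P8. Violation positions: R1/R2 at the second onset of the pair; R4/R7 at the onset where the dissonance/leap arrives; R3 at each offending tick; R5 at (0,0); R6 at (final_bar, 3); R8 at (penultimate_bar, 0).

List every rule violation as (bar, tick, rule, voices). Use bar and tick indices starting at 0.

bar 0: v0=D3 v1=D4 downbeat P8
bar 1: v0=B2 v1=D3 downbeat m3
bar 2: v0=D3 v1=A3 downbeat P5
bar 3: v0=E3 v1=G3 downbeat m3
bar 4: v0=D3 v1=F3 downbeat m3
bar 5: v0=E3 v1=B3 downbeat P5
bar 6: v0=D3 v1=D4 downbeat P8
bar 7: v0=E3 v1=G3 downbeat m3
bar 8: v0=E3 v1=C4 downbeat m6
bar 9: v0=D3 v1=D4 downbeat P8
  -> R2 @ bar 2 tick 0 v(0, 1): B2/G3 m6 -> D3/A3 P5 similar
  -> R4 @ bar 2 tick 3 v(0, 1): D3/G3 P4 untreated
  -> R7 @ bar 4 tick 1 v(1,): F3->B3 leap 6st

(2, 0, R2, (0, 1))
(2, 3, R4, (0, 1))
(4, 1, R7, (1,))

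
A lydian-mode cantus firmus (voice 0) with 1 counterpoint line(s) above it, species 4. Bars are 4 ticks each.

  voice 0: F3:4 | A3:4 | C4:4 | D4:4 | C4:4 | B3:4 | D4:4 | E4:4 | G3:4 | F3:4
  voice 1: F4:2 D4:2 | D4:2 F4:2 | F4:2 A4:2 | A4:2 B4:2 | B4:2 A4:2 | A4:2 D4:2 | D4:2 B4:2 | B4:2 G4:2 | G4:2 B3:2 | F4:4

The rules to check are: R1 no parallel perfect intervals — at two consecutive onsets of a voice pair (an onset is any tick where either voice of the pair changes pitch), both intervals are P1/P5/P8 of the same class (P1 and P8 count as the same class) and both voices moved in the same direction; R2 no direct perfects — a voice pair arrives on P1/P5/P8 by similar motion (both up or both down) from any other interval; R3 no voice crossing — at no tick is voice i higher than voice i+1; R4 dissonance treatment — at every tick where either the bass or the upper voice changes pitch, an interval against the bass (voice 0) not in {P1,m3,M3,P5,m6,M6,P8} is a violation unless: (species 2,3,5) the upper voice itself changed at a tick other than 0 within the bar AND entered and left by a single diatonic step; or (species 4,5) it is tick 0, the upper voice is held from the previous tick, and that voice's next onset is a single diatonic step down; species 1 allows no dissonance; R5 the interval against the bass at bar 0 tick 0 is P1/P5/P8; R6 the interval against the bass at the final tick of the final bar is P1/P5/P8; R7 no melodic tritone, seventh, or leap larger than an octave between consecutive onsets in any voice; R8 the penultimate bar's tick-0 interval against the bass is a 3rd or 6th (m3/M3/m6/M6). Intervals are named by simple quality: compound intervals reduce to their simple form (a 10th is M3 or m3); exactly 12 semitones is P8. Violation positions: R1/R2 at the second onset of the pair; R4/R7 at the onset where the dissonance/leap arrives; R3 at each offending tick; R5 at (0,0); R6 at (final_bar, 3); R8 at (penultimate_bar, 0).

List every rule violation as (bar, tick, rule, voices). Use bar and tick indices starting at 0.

bar 0: v0=F3 v1=F4 downbeat P8
bar 1: v0=A3 v1=D4 downbeat P4
bar 2: v0=C4 v1=F4 downbeat P4
bar 3: v0=D4 v1=A4 downbeat P5
bar 4: v0=C4 v1=B4 downbeat M7
bar 5: v0=B3 v1=A4 downbeat m7
bar 6: v0=D4 v1=D4 downbeat P1
bar 7: v0=E4 v1=B4 downbeat P5
bar 8: v0=G3 v1=G4 downbeat P8
bar 9: v0=F3 v1=F4 downbeat P8
  -> R4 @ bar 1 tick 0 v(0, 1): A3/D4 P4 untreated
  -> R4 @ bar 2 tick 0 v(0, 1): C4/F4 P4 untreated
  -> R4 @ bar 5 tick 0 v(0, 1): B3/A4 m7 untreated
  -> R8 @ bar 8 tick 0 v(0, 1): penult P8 not 3rd/6th
  -> R7 @ bar 9 tick 0 v(1,): B3->F4 leap 6st

(1, 0, R4, (0, 1))
(2, 0, R4, (0, 1))
(5, 0, R4, (0, 1))
(8, 0, R8, (0, 1))
(9, 0, R7, (1,))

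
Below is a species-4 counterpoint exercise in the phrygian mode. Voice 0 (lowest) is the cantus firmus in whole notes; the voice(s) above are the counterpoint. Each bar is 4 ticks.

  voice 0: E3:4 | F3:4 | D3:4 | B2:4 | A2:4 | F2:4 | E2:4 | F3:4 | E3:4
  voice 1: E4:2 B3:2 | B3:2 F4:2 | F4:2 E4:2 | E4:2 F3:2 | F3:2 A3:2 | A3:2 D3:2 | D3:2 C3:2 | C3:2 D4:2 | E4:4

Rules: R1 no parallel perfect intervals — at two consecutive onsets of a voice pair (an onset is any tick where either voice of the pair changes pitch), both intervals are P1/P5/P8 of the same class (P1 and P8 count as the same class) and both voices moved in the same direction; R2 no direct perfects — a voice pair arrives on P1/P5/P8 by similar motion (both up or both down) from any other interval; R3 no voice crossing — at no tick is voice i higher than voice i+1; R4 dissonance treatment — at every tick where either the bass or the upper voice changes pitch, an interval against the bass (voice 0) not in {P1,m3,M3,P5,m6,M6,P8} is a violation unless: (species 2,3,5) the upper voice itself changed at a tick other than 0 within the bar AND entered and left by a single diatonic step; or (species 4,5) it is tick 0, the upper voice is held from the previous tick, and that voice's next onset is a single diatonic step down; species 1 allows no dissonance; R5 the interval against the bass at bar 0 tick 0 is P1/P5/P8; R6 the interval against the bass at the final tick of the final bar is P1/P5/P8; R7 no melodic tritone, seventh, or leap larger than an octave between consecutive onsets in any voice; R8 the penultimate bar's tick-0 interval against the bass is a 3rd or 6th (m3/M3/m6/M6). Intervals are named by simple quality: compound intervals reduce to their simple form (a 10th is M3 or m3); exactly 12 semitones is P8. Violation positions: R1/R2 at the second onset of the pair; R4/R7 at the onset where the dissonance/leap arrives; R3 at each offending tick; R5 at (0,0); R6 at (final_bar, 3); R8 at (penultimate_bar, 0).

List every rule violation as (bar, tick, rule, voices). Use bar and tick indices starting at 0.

(1, 0, R4, (0, 1))
(1, 2, R7, (1,))
(2, 2, R4, (0, 1))
(3, 0, R4, (0, 1))
(3, 2, R4, (0, 1))
(3, 2, R7, (1,))
(7, 0, R3, (0, 1))
(7, 0, R4, (0, 1))
(7, 0, R7, (0,))
(7, 0, R8, (0, 1))
(7, 1, R3, (0, 1))
(7, 2, R7, (1,))

bar 0: v0=E3 v1=E4 downbeat P8
bar 1: v0=F3 v1=B3 downbeat TT
bar 2: v0=D3 v1=F4 downbeat m3
bar 3: v0=B2 v1=E4 downbeat P4
bar 4: v0=A2 v1=F3 downbeat m6
bar 5: v0=F2 v1=A3 downbeat M3
bar 6: v0=E2 v1=D3 downbeat m7
bar 7: v0=F3 v1=C3 downbeat P4
bar 8: v0=E3 v1=E4 downbeat P8
  -> R4 @ bar 1 tick 0 v(0, 1): F3/B3 TT untreated
  -> R7 @ bar 1 tick 2 v(1,): B3->F4 leap 6st
  -> R4 @ bar 2 tick 2 v(0, 1): D3/E4 M2 untreated
  -> R4 @ bar 3 tick 0 v(0, 1): B2/E4 P4 untreated
  -> R4 @ bar 3 tick 2 v(0, 1): B2/F3 TT untreated
  -> R7 @ bar 3 tick 2 v(1,): E4->F3 leap 11st
  -> R3 @ bar 7 tick 0 v(0, 1): F3 above C3
  -> R4 @ bar 7 tick 0 v(0, 1): F3/C3 P4 untreated
  -> R7 @ bar 7 tick 0 v(0,): E2->F3 leap 13st
  -> R8 @ bar 7 tick 0 v(0, 1): penult P4 not 3rd/6th
  -> R3 @ bar 7 tick 1 v(0, 1): F3 above C3
  -> R7 @ bar 7 tick 2 v(1,): C3->D4 leap 14st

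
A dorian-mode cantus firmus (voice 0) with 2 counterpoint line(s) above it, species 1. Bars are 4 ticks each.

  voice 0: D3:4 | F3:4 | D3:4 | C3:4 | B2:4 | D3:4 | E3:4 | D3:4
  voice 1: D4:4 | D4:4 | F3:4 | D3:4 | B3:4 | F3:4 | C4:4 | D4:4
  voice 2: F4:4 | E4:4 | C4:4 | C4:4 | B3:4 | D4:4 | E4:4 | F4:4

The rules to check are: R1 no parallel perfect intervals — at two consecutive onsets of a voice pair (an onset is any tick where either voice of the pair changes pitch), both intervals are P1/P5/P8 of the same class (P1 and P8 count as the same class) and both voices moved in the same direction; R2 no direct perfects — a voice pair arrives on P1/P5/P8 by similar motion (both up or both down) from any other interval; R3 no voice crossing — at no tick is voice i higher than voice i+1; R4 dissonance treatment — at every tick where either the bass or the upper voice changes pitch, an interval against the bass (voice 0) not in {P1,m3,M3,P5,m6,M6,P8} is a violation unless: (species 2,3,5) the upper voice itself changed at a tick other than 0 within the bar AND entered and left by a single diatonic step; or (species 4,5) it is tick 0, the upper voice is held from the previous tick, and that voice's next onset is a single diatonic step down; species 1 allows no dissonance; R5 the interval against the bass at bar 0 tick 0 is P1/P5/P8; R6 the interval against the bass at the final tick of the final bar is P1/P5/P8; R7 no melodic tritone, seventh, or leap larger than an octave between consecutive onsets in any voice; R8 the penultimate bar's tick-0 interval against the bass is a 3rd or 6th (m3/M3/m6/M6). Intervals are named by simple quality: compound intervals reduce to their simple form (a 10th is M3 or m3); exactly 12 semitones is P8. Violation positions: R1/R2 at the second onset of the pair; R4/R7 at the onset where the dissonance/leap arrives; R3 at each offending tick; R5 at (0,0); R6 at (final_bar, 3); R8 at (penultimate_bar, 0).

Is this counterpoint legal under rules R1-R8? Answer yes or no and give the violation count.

No (11 violations)

bar 0: v0=D3 v1=D4 v2=F4 (m3)
bar 1: v0=F3 v1=D4 v2=E4 (M7)
bar 2: v0=D3 v1=F3 v2=C4 (m7)
bar 3: v0=C3 v1=D3 v2=C4 (P8)
bar 4: v0=B2 v1=B3 v2=B3 (P8)
bar 5: v0=D3 v1=F3 v2=D4 (P8)
bar 6: v0=E3 v1=C4 v2=E4 (P8)
bar 7: v0=D3 v1=D4 v2=F4 (m3)
  R5 @ bar0.0: opens on m3
  R4 @ bar1.0: F3/E4 M7 untreated
  R2 @ bar2.0: D4/E4 M2 -> F3/C4 P5 similar
  R4 @ bar2.0: D3/C4 m7 untreated
  R4 @ bar3.0: C3/D3 M2 untreated
  R1 @ bar4.0: C3/C4 P8 -> B2/B3 P8 similar
  R1 @ bar5.0: B2/B3 P8 -> D3/D4 P8 similar
  R7 @ bar5.0: B3->F3 leap 6st
  R1 @ bar6.0: D3/D4 P8 -> E3/E4 P8 similar
  R8 @ bar6.0: penult P8 not 3rd/6th
  R6 @ bar7.3: closes on m3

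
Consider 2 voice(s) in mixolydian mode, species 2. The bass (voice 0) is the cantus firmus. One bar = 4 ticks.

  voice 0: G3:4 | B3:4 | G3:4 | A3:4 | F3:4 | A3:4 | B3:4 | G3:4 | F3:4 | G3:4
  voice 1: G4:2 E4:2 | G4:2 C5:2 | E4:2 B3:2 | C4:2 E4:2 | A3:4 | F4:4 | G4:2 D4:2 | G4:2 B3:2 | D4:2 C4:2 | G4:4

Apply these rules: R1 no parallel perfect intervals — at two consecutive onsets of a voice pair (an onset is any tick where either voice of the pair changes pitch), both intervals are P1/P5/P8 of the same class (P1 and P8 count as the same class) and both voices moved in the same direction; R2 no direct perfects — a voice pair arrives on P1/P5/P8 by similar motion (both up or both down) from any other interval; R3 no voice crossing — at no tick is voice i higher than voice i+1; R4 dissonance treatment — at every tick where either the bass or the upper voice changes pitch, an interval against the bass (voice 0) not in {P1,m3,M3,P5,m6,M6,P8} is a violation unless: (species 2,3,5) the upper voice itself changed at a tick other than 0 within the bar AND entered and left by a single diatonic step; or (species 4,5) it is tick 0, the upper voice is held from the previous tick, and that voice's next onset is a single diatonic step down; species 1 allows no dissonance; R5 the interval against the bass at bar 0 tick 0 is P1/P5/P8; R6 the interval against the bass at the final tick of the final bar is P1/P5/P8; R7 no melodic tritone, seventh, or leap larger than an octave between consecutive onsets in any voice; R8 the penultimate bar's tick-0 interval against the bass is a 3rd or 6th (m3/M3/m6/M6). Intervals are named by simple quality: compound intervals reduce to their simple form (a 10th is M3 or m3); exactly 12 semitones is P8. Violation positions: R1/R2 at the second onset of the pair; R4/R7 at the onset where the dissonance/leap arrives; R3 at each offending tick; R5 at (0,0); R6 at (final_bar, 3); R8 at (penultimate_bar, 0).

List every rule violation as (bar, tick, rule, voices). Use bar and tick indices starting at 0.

bar 0: v0=G3 v1=G4 downbeat P8
bar 1: v0=B3 v1=G4 downbeat m6
bar 2: v0=G3 v1=E4 downbeat M6
bar 3: v0=A3 v1=C4 downbeat m3
bar 4: v0=F3 v1=A3 downbeat M3
bar 5: v0=A3 v1=F4 downbeat m6
bar 6: v0=B3 v1=G4 downbeat m6
bar 7: v0=G3 v1=G4 downbeat P8
bar 8: v0=F3 v1=D4 downbeat M6
bar 9: v0=G3 v1=G4 downbeat P8
  -> R4 @ bar 1 tick 2 v(0, 1): B3/C5 m2 untreated
  -> R2 @ bar 9 tick 0 v(0, 1): F3/C4 P5 -> G3/G4 P8 similar

(1, 2, R4, (0, 1))
(9, 0, R2, (0, 1))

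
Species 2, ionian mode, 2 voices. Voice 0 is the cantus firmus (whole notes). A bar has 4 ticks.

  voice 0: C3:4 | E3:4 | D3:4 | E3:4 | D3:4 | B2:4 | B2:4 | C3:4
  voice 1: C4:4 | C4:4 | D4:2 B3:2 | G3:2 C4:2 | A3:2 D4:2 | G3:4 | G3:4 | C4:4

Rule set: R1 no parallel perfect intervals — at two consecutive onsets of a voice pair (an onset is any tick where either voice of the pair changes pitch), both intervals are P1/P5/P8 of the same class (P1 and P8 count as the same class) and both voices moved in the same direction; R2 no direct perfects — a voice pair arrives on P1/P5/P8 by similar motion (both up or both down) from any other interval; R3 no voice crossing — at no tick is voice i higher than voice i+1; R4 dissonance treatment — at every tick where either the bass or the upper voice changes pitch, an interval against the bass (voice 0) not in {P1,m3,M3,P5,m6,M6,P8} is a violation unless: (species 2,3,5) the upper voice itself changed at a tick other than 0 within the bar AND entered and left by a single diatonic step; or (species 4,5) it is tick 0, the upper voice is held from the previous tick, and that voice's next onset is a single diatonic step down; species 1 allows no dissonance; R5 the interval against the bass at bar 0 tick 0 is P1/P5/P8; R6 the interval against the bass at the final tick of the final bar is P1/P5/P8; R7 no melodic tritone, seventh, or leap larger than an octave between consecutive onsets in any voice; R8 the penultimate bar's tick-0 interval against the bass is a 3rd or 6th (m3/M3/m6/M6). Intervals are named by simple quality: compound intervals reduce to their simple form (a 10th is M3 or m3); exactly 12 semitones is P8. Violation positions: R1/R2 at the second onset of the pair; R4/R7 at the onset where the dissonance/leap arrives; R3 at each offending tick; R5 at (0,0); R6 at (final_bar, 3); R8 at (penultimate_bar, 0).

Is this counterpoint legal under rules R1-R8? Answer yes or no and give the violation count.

bar 0: v0=C3 v1=C4 (P8)
bar 1: v0=E3 v1=C4 (m6)
bar 2: v0=D3 v1=D4 (P8)
bar 3: v0=E3 v1=G3 (m3)
bar 4: v0=D3 v1=A3 (P5)
bar 5: v0=B2 v1=G3 (m6)
bar 6: v0=B2 v1=G3 (m6)
bar 7: v0=C3 v1=C4 (P8)
  R2 @ bar4.0: E3/C4 m6 -> D3/A3 P5 similar
  R2 @ bar7.0: B2/G3 m6 -> C3/C4 P8 similar

No (2 violations)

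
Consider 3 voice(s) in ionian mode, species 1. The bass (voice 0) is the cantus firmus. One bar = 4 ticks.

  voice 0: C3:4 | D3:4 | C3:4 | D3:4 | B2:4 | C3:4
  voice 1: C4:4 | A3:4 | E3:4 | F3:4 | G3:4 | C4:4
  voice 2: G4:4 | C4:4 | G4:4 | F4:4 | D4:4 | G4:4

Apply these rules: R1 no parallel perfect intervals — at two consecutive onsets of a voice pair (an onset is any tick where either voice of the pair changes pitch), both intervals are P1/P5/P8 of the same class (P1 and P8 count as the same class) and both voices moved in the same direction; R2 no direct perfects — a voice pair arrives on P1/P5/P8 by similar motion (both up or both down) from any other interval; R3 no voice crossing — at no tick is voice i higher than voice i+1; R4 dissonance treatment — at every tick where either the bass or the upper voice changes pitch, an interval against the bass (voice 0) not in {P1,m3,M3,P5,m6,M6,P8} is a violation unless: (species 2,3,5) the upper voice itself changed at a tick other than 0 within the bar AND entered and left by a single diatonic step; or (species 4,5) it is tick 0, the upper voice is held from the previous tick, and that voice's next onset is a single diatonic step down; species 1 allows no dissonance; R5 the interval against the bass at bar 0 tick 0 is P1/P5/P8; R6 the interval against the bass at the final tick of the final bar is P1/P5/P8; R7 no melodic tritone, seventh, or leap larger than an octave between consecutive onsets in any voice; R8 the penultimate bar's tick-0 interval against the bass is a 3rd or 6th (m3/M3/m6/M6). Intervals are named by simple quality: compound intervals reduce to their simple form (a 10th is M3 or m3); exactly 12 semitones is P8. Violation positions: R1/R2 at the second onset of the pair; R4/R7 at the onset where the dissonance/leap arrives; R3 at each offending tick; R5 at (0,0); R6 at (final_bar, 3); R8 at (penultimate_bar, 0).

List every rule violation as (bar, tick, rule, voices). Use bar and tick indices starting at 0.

(1, 0, R4, (0, 2))
(5, 0, R1, (1, 2))
(5, 0, R2, (0, 1))
(5, 0, R2, (0, 2))

bar 0: v0=C3 v1=C4 v2=G4 downbeat P5
bar 1: v0=D3 v1=A3 v2=C4 downbeat m7
bar 2: v0=C3 v1=E3 v2=G4 downbeat P5
bar 3: v0=D3 v1=F3 v2=F4 downbeat m3
bar 4: v0=B2 v1=G3 v2=D4 downbeat m3
bar 5: v0=C3 v1=C4 v2=G4 downbeat P5
  -> R4 @ bar 1 tick 0 v(0, 2): D3/C4 m7 untreated
  -> R1 @ bar 5 tick 0 v(1, 2): G3/D4 P5 -> C4/G4 P5 similar
  -> R2 @ bar 5 tick 0 v(0, 1): B2/G3 m6 -> C3/C4 P8 similar
  -> R2 @ bar 5 tick 0 v(0, 2): B2/D4 m3 -> C3/G4 P5 similar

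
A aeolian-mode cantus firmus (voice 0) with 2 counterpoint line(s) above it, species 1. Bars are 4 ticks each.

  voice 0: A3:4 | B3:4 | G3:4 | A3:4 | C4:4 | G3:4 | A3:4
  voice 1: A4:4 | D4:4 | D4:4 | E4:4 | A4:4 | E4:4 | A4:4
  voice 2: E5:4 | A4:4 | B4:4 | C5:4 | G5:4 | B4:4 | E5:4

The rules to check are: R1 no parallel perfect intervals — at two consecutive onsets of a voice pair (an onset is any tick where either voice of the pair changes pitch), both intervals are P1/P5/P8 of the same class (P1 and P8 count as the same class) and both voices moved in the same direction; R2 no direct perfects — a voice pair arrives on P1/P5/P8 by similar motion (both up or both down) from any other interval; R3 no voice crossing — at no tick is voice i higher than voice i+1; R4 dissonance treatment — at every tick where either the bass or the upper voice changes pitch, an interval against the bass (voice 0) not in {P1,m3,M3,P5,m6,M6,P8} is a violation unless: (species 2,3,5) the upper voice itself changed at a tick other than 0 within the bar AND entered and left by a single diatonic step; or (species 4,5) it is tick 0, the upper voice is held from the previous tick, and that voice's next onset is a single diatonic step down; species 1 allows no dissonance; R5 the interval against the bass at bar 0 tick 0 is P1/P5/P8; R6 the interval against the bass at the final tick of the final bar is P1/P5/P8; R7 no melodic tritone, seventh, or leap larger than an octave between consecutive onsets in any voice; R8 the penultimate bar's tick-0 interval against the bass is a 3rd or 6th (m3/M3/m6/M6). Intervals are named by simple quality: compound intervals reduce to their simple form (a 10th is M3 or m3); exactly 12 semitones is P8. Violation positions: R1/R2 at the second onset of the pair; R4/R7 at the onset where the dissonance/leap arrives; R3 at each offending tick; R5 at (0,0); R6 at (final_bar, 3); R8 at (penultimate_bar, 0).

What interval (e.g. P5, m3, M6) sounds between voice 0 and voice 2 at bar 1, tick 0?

voice 0=B3 voice 2=A4 -> m7

m7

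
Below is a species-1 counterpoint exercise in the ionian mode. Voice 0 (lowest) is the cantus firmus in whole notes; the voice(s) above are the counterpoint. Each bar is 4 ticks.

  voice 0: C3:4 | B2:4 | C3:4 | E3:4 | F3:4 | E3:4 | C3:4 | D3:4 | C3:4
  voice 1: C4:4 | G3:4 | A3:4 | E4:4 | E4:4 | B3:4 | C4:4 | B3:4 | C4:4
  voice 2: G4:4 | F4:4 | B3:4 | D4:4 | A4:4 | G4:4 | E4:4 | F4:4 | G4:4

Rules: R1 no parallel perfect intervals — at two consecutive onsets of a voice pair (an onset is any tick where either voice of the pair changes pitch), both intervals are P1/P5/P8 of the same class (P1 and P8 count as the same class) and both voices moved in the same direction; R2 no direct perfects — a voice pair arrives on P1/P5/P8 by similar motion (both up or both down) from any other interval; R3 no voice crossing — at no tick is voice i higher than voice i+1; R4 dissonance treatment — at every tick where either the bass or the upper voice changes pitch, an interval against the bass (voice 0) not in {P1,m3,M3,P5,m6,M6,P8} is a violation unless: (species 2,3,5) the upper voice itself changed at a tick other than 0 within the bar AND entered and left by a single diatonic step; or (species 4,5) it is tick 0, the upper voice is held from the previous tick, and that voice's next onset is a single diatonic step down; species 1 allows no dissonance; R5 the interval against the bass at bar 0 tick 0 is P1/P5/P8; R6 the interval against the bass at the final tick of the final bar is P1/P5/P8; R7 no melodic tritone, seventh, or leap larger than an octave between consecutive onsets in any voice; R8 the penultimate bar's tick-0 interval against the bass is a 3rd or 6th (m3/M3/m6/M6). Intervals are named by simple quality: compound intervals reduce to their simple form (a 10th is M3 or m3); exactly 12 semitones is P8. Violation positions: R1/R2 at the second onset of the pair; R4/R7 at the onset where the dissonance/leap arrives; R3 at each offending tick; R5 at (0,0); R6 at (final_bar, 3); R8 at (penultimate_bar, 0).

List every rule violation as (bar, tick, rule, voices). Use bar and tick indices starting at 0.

bar 0: v0=C3 v1=C4 v2=G4 downbeat P5
bar 1: v0=B2 v1=G3 v2=F4 downbeat TT
bar 2: v0=C3 v1=A3 v2=B3 downbeat M7
bar 3: v0=E3 v1=E4 v2=D4 downbeat m7
bar 4: v0=F3 v1=E4 v2=A4 downbeat M3
bar 5: v0=E3 v1=B3 v2=G4 downbeat m3
bar 6: v0=C3 v1=C4 v2=E4 downbeat M3
bar 7: v0=D3 v1=B3 v2=F4 downbeat m3
bar 8: v0=C3 v1=C4 v2=G4 downbeat P5
  -> R4 @ bar 1 tick 0 v(0, 2): B2/F4 TT untreated
  -> R4 @ bar 2 tick 0 v(0, 2): C3/B3 M7 untreated
  -> R7 @ bar 2 tick 0 v(2,): F4->B3 leap 6st
  -> R2 @ bar 3 tick 0 v(0, 1): C3/A3 M6 -> E3/E4 P8 similar
  -> R3 @ bar 3 tick 0 v(1, 2): E4 above D4
  -> R4 @ bar 3 tick 0 v(0, 2): E3/D4 m7 untreated
  -> R3 @ bar 3 tick 1 v(1, 2): E4 above D4
  -> R3 @ bar 3 tick 2 v(1, 2): E4 above D4
  -> R3 @ bar 3 tick 3 v(1, 2): E4 above D4
  -> R4 @ bar 4 tick 0 v(0, 1): F3/E4 M7 untreated
  -> R2 @ bar 5 tick 0 v(0, 1): F3/E4 M7 -> E3/B3 P5 similar
  -> R2 @ bar 8 tick 0 v(1, 2): B3/F4 TT -> C4/G4 P5 similar

(1, 0, R4, (0, 2))
(2, 0, R4, (0, 2))
(2, 0, R7, (2,))
(3, 0, R2, (0, 1))
(3, 0, R3, (1, 2))
(3, 0, R4, (0, 2))
(3, 1, R3, (1, 2))
(3, 2, R3, (1, 2))
(3, 3, R3, (1, 2))
(4, 0, R4, (0, 1))
(5, 0, R2, (0, 1))
(8, 0, R2, (1, 2))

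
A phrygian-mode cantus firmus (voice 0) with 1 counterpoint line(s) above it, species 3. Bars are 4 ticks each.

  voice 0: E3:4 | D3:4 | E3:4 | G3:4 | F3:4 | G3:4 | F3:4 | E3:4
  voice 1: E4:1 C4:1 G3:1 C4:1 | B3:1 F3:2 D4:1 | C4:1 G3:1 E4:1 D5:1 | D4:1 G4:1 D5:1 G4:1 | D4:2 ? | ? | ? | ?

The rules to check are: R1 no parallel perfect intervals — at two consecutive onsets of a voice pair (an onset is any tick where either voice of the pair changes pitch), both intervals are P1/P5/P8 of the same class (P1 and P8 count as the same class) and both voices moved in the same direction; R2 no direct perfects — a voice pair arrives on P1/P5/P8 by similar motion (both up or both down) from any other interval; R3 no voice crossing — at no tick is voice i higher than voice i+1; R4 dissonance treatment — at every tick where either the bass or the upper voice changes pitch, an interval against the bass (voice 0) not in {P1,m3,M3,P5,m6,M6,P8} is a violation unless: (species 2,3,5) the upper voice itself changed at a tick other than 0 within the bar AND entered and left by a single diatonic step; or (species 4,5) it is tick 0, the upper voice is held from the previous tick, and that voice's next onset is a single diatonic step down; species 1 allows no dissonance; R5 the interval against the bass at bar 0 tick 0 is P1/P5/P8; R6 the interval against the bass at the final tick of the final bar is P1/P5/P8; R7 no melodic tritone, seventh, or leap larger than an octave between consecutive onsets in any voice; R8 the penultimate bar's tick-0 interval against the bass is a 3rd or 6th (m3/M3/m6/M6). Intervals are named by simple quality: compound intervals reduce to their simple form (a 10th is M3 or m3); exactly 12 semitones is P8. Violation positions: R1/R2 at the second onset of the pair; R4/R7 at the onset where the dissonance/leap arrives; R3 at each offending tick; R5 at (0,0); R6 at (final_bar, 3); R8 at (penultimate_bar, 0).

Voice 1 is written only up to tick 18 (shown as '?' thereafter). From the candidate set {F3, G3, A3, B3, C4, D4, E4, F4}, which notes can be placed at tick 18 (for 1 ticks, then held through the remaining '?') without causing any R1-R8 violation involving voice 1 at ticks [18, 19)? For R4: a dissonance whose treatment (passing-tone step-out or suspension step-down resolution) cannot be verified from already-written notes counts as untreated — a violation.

F3: legal
G3: violates R4
A3: legal
B3: violates R4
C4: legal
D4: legal
E4: violates R4
F4: legal

{A3, C4, D4, F3, F4}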